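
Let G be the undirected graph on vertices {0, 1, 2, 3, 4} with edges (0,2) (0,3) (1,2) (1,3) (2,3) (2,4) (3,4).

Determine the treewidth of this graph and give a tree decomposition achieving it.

Each bag holds 3 vertices, so the decomposition has width 2, which upper-bounds the treewidth. On the other hand G contains the 3-clique {0, 2, 3}. A clique must lie in a single bag of any decomposition, so no decomposition can have width below 2. The upper and lower bounds meet at 2, so that is the treewidth.

Treewidth 2.
Bags: B1 = {0, 2, 3}  B2 = {2, 3, 4}  B3 = {1, 2, 3}
Tree: B1–B2, B1–B3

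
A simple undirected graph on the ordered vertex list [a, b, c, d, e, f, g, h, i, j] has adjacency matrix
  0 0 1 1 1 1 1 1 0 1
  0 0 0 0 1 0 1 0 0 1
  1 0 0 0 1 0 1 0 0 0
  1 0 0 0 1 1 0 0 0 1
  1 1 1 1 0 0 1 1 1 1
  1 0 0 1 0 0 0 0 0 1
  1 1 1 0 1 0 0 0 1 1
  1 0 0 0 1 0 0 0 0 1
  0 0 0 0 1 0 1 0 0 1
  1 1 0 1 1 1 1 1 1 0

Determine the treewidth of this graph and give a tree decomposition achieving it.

Treewidth 3.
Bags: B1 = {e, g, i, j}  B2 = {b, e, g, j}  B3 = {a, e, g, j}  B4 = {a, d, e, j}  B5 = {a, c, e, g}  B6 = {a, e, h, j}  B7 = {a, d, f, j}
Tree: B1–B2, B1–B3, B3–B4, B3–B5, B3–B6, B4–B7

Each bag holds 4 vertices, so the decomposition has width 3, which upper-bounds the treewidth. Conversely, {a, d, e, j} is a clique of size 4, and the vertices of any clique must share a bag in every tree decomposition; so some bag has ≥ 4 vertices and tw(G) ≥ 3. The upper and lower bounds meet at 3, so that is the treewidth.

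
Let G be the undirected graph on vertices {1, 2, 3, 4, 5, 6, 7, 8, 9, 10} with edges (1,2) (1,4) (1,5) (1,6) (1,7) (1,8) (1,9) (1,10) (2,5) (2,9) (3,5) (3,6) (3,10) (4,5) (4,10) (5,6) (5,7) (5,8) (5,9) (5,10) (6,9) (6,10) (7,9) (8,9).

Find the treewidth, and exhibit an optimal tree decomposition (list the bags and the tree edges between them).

Treewidth 3.
Bags: B1 = {1, 5, 6, 9}  B2 = {1, 5, 7, 9}  B3 = {1, 5, 8, 9}  B4 = {1, 5, 6, 10}  B5 = {3, 5, 6, 10}  B6 = {1, 4, 5, 10}  B7 = {1, 2, 5, 9}
Tree: B1–B2, B2–B3, B1–B4, B4–B5, B4–B6, B2–B7

Each bag holds 4 vertices, so the decomposition has width 3, which upper-bounds the treewidth. Conversely, {1, 5, 8, 9} is a clique of size 4, and the vertices of any clique must share a bag in every tree decomposition; so some bag has ≥ 4 vertices and tw(G) ≥ 3. Combining the bounds, tw(G) = 3.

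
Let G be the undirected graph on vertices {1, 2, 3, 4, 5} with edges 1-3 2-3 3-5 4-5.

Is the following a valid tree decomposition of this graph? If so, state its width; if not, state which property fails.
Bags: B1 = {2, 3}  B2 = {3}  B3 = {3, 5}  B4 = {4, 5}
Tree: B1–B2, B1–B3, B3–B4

No — vertex 1 appears in no bag.

A tree decomposition must satisfy three properties: every vertex lies in some bag; for every edge, both endpoints lie together in some bag; and for every vertex, the bags containing it form a connected subtree. Here vertex 1 appears in no bag, so the decomposition is invalid.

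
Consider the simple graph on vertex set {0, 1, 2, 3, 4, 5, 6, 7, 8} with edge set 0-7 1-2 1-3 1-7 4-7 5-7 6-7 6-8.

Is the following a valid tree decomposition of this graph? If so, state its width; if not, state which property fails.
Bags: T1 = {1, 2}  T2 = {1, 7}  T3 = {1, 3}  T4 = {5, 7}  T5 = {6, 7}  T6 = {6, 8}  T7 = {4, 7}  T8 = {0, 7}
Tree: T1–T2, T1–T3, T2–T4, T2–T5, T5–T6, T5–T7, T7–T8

Yes; width 1.

Vertex coverage: the bags together contain {0, 1, 2, 3, 4, 5, 6, 7, 8}, the full vertex set. Edge coverage: each edge of G has both endpoints in at least one bag. Running intersection: for every vertex, the bags containing it form a connected subtree. All three properties hold, so this is a valid tree decomposition of width max|bag| − 1 = 1, and hence tw(G) ≤ 1.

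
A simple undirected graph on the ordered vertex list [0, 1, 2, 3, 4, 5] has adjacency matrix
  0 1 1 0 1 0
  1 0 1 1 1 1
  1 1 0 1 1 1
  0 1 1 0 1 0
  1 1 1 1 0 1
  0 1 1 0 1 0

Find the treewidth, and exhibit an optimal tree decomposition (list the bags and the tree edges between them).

Treewidth 3.
One such decomposition:
Bags: B1 = {1, 2, 3, 4}  B2 = {1, 2, 4, 5}  B3 = {0, 1, 2, 4}
Tree: B1–B2, B1–B3

Each bag holds 4 vertices, so the decomposition has width 3, which upper-bounds the treewidth. Conversely, {0, 1, 2, 4} is a clique of size 4, and the vertices of any clique must share a bag in every tree decomposition; so some bag has ≥ 4 vertices and tw(G) ≥ 3. Therefore the treewidth is 3.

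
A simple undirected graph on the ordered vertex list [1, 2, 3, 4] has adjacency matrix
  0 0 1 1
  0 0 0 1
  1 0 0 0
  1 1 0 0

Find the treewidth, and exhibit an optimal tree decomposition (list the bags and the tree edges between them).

Treewidth 1.
One such decomposition:
Bags: B1 = {2, 4}  B2 = {1, 4}  B3 = {1, 3}
Tree: B1–B2, B2–B3

The largest bag has 2 vertices, giving width 1; this decomposition certifies tw(G) ≤ 1. Since G has at least one edge (e.g. 2–4), it is not an edgeless graph, so tw(G) ≥ 1. The upper and lower bounds meet at 1, so that is the treewidth.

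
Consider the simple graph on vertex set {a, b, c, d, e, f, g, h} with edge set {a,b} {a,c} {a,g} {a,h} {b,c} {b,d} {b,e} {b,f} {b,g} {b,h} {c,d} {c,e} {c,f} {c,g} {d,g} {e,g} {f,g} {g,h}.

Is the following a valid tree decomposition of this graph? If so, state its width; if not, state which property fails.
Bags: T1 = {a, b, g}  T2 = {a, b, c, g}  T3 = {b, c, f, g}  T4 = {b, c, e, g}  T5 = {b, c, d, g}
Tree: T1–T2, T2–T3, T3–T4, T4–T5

No — vertex h appears in no bag.

A tree decomposition must satisfy three properties: every vertex lies in some bag; for every edge, both endpoints lie together in some bag; and for every vertex, the bags containing it form a connected subtree. Here vertex h appears in no bag, so the decomposition is invalid.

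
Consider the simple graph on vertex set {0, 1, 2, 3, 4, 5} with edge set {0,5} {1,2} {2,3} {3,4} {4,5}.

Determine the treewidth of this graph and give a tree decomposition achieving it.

Treewidth 1.
Bags: B1 = {0, 5}  B2 = {4, 5}  B3 = {3, 4}  B4 = {2, 3}  B5 = {1, 2}
Tree: B1–B2, B2–B3, B3–B4, B4–B5

The largest bag has 2 vertices, giving width 1; this decomposition certifies tw(G) ≤ 1. Any graph with an edge has treewidth ≥ 1, and G has the edge 0–5. Combining the bounds, tw(G) = 1.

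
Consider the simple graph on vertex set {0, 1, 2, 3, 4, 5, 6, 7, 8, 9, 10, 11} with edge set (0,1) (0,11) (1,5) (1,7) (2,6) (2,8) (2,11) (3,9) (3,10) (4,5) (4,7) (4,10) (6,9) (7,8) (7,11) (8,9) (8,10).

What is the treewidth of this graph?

3

A width-3 tree decomposition is:
Bags: B1 = {2, 3, 6, 9}  B2 = {2, 3, 8, 9}  B3 = {2, 3, 8, 10}  B4 = {2, 8, 10, 11}  B5 = {7, 8, 10, 11}  B6 = {4, 7, 10, 11}  B7 = {0, 4, 7, 11}  B8 = {0, 1, 4, 7}  B9 = {0, 1, 4, 5}
Tree: B1–B2, B2–B3, B3–B4, B4–B5, B5–B6, B6–B7, B7–B8, B8–B9
The largest bag has 4 vertices, giving width 3; this decomposition certifies tw(G) ≤ 3. For the lower bound: the 4 vertex sets {3,6,9}, {2}, {8}, {4,7,10,11} are disjoint, each induces a connected subgraph, and every pair is joined by at least one edge of G. Contracting each set to a single vertex therefore yields K_{4} as a minor, and since treewidth is minor-monotone, tw(G) ≥ tw(K_{4}) = 3. The upper and lower bounds meet at 3, so that is the treewidth.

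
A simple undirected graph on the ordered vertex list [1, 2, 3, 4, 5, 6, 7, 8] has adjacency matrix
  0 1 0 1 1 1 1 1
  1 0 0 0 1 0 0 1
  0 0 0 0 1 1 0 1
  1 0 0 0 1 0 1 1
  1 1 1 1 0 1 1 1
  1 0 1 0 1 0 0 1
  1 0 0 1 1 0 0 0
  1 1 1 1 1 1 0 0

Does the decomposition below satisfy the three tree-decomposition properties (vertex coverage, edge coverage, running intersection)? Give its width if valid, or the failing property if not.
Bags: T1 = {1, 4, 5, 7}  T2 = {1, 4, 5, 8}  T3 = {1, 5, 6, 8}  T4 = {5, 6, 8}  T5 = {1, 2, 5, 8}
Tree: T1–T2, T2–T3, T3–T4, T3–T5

No — vertex 3 appears in no bag.

A tree decomposition must satisfy three properties: every vertex lies in some bag; for every edge, both endpoints lie together in some bag; and for every vertex, the bags containing it form a connected subtree. Here vertex 3 appears in no bag, so the decomposition is invalid.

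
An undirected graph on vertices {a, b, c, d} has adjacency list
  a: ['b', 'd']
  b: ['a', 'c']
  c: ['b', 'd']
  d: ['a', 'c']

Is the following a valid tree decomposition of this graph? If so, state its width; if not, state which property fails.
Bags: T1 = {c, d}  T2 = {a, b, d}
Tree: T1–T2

A tree decomposition must satisfy three properties: every vertex lies in some bag; for every edge, both endpoints lie together in some bag; and for every vertex, the bags containing it form a connected subtree. Here edge (b,c) lies in no bag, so the decomposition is invalid.

No — edge (b,c) lies in no bag.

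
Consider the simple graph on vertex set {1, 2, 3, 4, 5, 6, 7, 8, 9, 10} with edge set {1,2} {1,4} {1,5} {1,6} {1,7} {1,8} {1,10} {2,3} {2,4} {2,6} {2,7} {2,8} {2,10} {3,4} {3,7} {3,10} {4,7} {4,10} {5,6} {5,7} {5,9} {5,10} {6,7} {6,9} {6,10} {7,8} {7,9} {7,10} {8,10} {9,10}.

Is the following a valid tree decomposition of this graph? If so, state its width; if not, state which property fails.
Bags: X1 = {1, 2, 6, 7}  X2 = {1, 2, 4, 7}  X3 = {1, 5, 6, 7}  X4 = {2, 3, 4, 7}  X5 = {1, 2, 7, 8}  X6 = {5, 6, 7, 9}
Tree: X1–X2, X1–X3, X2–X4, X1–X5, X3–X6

A tree decomposition must satisfy three properties: every vertex lies in some bag; for every edge, both endpoints lie together in some bag; and for every vertex, the bags containing it form a connected subtree. Here vertex 10 appears in no bag, so the decomposition is invalid.

No — vertex 10 appears in no bag.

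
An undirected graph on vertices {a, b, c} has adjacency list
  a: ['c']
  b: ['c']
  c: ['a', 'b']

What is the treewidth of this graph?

A width-1 tree decomposition is:
Bags: B1 = {a, c}  B2 = {b, c}
Tree: B1–B2
The largest bag has 2 vertices, giving width 1; this decomposition certifies tw(G) ≤ 1. Any graph with an edge has treewidth ≥ 1, and G has the edge c–a. Hence tw(G) = 1 exactly.

1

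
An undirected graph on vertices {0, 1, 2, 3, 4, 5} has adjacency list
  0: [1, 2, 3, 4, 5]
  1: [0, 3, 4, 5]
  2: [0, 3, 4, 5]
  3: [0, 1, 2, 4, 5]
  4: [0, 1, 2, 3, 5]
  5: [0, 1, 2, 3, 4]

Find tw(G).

A width-4 tree decomposition is:
Bags: B1 = {0, 1, 3, 4, 5}  B2 = {0, 2, 3, 4, 5}
Tree: B1–B2
The largest bag has 5 vertices, giving width 4; this decomposition certifies tw(G) ≤ 4. For the lower bound, the 5 vertices {0, 1, 3, 4, 5} are pairwise adjacent, and any tree decomposition puts a clique entirely inside one bag — forcing width ≥ 4. Therefore the treewidth is 4.

4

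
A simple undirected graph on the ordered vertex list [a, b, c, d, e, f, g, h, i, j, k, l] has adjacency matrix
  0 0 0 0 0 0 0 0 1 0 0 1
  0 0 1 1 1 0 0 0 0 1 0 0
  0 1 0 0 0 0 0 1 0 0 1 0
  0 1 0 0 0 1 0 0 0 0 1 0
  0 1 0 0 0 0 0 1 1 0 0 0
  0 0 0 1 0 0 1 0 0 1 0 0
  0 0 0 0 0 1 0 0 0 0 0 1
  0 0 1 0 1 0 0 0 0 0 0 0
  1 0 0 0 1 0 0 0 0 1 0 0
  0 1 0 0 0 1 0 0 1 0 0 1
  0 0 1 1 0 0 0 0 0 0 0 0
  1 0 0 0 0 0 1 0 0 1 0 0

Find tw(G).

3

A width-3 tree decomposition is:
Bags: B1 = {c, e, h, k}  B2 = {b, c, e, k}  B3 = {b, d, e, k}  B4 = {b, d, e, i}  B5 = {b, d, i, j}  B6 = {d, f, i, j}  B7 = {a, f, i, j}  B8 = {a, f, j, l}  B9 = {a, f, g, l}
Tree: B1–B2, B2–B3, B3–B4, B4–B5, B5–B6, B6–B7, B7–B8, B8–B9
Each bag holds 4 vertices, so the decomposition has width 3, which upper-bounds the treewidth. For the lower bound: the 4 vertex sets {c,h,k}, {e}, {b}, {d,f,i,j} are disjoint, each induces a connected subgraph, and every pair is joined by at least one edge of G. Contracting each set to a single vertex therefore yields K_{4} as a minor, and since treewidth is minor-monotone, tw(G) ≥ tw(K_{4}) = 3. Combining the bounds, tw(G) = 3.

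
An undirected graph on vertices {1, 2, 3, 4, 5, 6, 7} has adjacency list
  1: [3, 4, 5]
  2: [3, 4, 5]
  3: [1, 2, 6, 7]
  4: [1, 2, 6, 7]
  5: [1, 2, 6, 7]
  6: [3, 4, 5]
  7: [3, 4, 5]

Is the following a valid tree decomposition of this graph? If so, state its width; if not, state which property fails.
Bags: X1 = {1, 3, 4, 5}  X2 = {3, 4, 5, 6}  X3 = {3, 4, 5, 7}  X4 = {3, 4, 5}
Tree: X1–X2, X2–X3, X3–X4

A tree decomposition must satisfy three properties: every vertex lies in some bag; for every edge, both endpoints lie together in some bag; and for every vertex, the bags containing it form a connected subtree. Here vertex 2 appears in no bag, so the decomposition is invalid.

No — vertex 2 appears in no bag.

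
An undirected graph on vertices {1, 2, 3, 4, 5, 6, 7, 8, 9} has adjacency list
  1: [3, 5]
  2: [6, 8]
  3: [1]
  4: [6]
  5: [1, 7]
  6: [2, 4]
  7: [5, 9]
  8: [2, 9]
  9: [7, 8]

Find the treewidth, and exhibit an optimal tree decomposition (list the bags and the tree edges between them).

Treewidth 1.
One optimal decomposition is:
Bags: B1 = {4, 6}  B2 = {2, 6}  B3 = {2, 8}  B4 = {8, 9}  B5 = {7, 9}  B6 = {5, 7}  B7 = {1, 5}  B8 = {1, 3}
Tree: B1–B2, B2–B3, B3–B4, B4–B5, B5–B6, B6–B7, B7–B8

The largest bag has 2 vertices, giving width 1; this decomposition certifies tw(G) ≤ 1. Since G has at least one edge (e.g. 4–6), it is not an edgeless graph, so tw(G) ≥ 1. Therefore the treewidth is 1.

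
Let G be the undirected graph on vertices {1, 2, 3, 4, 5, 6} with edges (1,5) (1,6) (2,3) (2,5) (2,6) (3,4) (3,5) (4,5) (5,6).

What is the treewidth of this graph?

2

A width-2 tree decomposition is:
Bags: B1 = {1, 5, 6}  B2 = {2, 5, 6}  B3 = {2, 3, 5}  B4 = {3, 4, 5}
Tree: B1–B2, B2–B3, B3–B4
Every bag has size at most 3, so the width is 3 − 1 = 2 and tw(G) ≤ 2. On the other hand G contains the 3-clique {1, 5, 6}. A clique must lie in a single bag of any decomposition, so no decomposition can have width below 2. The upper and lower bounds meet at 2, so that is the treewidth.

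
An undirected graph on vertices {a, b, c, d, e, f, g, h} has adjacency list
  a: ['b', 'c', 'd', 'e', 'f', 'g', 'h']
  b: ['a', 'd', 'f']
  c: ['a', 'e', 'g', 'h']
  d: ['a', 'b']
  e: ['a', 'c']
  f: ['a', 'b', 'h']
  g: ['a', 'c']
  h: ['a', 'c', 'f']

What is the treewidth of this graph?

A width-2 tree decomposition is:
Bags: B1 = {a, b, f}  B2 = {a, f, h}  B3 = {a, c, h}  B4 = {a, c, e}  B5 = {a, c, g}  B6 = {a, b, d}
Tree: B1–B2, B2–B3, B3–B4, B4–B5, B1–B6
The largest bag has 3 vertices, giving width 2; this decomposition certifies tw(G) ≤ 2. On the other hand G contains the 3-clique {a, b, d}. A clique must lie in a single bag of any decomposition, so no decomposition can have width below 2. The upper and lower bounds meet at 2, so that is the treewidth.

2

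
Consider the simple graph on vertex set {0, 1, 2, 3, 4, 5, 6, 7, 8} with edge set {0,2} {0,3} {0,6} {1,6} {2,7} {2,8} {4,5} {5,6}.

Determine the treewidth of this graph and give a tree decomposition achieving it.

Treewidth 1.
One optimal decomposition is:
Bags: B1 = {5, 6}  B2 = {1, 6}  B3 = {4, 5}  B4 = {0, 6}  B5 = {0, 2}  B6 = {0, 3}  B7 = {2, 8}  B8 = {2, 7}
Tree: B1–B2, B1–B3, B1–B4, B4–B5, B5–B6, B5–B7, B5–B8

The largest bag has 2 vertices, giving width 1; this decomposition certifies tw(G) ≤ 1. Any graph with an edge has treewidth ≥ 1, and G has the edge 6–5. Hence tw(G) = 1 exactly.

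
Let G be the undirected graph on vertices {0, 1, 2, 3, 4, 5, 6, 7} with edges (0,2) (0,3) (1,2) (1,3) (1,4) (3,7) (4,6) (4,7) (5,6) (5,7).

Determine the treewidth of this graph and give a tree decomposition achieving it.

Every bag has size at most 3, so the width is 3 − 1 = 2 and tw(G) ≤ 2. The edges 5–6–4–7–5 form a cycle, so G is not a tree and its treewidth is at least 2. The upper and lower bounds meet at 2, so that is the treewidth.

Treewidth 2.
One such decomposition:
Bags: B1 = {5, 6, 7}  B2 = {4, 6, 7}  B3 = {3, 4, 7}  B4 = {1, 3, 4}  B5 = {0, 1, 3}  B6 = {0, 1, 2}
Tree: B1–B2, B2–B3, B3–B4, B4–B5, B5–B6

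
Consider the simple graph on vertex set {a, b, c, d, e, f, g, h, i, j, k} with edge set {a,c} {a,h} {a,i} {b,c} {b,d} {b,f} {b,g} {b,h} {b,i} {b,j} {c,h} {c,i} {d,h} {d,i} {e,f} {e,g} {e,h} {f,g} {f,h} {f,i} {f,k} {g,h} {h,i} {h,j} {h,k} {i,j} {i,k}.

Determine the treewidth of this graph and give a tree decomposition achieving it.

Treewidth 3.
One optimal decomposition is:
Bags: B1 = {b, f, g, h}  B2 = {b, f, h, i}  B3 = {b, h, i, j}  B4 = {b, d, h, i}  B5 = {b, c, h, i}  B6 = {a, c, h, i}  B7 = {f, h, i, k}  B8 = {e, f, g, h}
Tree: B1–B2, B2–B3, B3–B4, B4–B5, B5–B6, B2–B7, B1–B8

Every bag has size at most 4, so the width is 4 − 1 = 3 and tw(G) ≤ 3. On the other hand G contains the 4-clique {e, f, g, h}. A clique must lie in a single bag of any decomposition, so no decomposition can have width below 3. Therefore the treewidth is 3.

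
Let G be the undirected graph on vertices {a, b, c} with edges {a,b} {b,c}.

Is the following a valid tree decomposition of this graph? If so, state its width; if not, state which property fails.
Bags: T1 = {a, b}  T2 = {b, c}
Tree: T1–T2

Yes; width 1.

Vertex coverage: the bags together contain {a, b, c}, the full vertex set. Edge coverage: each edge of G has both endpoints in at least one bag. Running intersection: for every vertex, the bags containing it form a connected subtree. All three properties hold, so this is a valid tree decomposition of width max|bag| − 1 = 1, and hence tw(G) ≤ 1.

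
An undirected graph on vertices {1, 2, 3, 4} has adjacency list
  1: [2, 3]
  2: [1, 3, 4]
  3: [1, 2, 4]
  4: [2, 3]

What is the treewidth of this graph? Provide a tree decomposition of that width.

Each bag holds 3 vertices, so the decomposition has width 2, which upper-bounds the treewidth. For the lower bound, the 3 vertices {1, 2, 3} are pairwise adjacent, and any tree decomposition puts a clique entirely inside one bag — forcing width ≥ 2. The upper and lower bounds meet at 2, so that is the treewidth.

Treewidth 2.
One optimal decomposition is:
Bags: B1 = {1, 2, 3}  B2 = {2, 3, 4}
Tree: B1–B2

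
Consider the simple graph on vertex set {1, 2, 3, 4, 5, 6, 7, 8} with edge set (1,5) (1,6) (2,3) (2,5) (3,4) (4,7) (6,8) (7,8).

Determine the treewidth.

2

A width-2 tree decomposition is:
Bags: B1 = {3, 4, 7}  B2 = {3, 7, 8}  B3 = {3, 6, 8}  B4 = {1, 3, 6}  B5 = {1, 3, 5}  B6 = {2, 3, 5}
Tree: B1–B2, B2–B3, B3–B4, B4–B5, B5–B6
Each bag holds 3 vertices, so the decomposition has width 2, which upper-bounds the treewidth. For the lower bound, G contains the cycle 3–4–7–8–6–1–5–2–3, so G is not a forest; only forests have treewidth ≤ 1, hence tw(G) ≥ 2. The upper and lower bounds meet at 2, so that is the treewidth.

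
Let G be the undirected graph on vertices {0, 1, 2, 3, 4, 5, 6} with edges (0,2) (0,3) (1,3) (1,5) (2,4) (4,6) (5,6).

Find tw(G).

A width-2 tree decomposition is:
Bags: B1 = {1, 5, 6}  B2 = {1, 4, 6}  B3 = {1, 2, 4}  B4 = {0, 1, 2}  B5 = {0, 1, 3}
Tree: B1–B2, B2–B3, B3–B4, B4–B5
Every bag has size at most 3, so the width is 3 − 1 = 2 and tw(G) ≤ 2. For the lower bound, G contains the cycle 1–5–6–4–2–0–3–1, so G is not a forest; only forests have treewidth ≤ 1, hence tw(G) ≥ 2. The upper and lower bounds meet at 2, so that is the treewidth.

2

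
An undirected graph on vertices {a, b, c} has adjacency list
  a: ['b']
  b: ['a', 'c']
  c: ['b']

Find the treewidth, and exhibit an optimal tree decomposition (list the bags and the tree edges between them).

Each bag holds 2 vertices, so the decomposition has width 1, which upper-bounds the treewidth. G has an edge, so its treewidth is at least 1. The upper and lower bounds meet at 1, so that is the treewidth.

Treewidth 1.
One such decomposition:
Bags: B1 = {a, b}  B2 = {b, c}
Tree: B1–B2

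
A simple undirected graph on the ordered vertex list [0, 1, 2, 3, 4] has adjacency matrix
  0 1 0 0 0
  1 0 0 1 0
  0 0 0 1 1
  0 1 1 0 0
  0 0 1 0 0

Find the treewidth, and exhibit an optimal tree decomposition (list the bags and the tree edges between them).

Treewidth 1.
Bags: B1 = {2, 4}  B2 = {2, 3}  B3 = {1, 3}  B4 = {0, 1}
Tree: B1–B2, B2–B3, B3–B4

Every bag has size at most 2, so the width is 2 − 1 = 1 and tw(G) ≤ 1. G has an edge, so its treewidth is at least 1. The upper and lower bounds meet at 1, so that is the treewidth.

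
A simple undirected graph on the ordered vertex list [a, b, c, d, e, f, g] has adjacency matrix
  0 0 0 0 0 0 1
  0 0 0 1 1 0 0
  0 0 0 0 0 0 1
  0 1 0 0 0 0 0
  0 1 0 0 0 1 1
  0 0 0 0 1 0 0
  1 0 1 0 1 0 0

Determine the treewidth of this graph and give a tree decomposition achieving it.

Treewidth 1.
One such decomposition:
Bags: B1 = {a, g}  B2 = {e, g}  B3 = {e, f}  B4 = {b, e}  B5 = {c, g}  B6 = {b, d}
Tree: B1–B2, B2–B3, B3–B4, B2–B5, B4–B6

The largest bag has 2 vertices, giving width 1; this decomposition certifies tw(G) ≤ 1. Any graph with an edge has treewidth ≥ 1, and G has the edge a–g. Therefore the treewidth is 1.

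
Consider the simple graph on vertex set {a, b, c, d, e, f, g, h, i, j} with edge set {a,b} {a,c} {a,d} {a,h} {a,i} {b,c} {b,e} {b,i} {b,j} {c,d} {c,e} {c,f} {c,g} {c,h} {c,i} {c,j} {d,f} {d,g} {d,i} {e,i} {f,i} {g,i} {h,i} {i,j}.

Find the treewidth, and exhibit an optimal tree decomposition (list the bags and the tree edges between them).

The largest bag has 4 vertices, giving width 3; this decomposition certifies tw(G) ≤ 3. On the other hand G contains the 4-clique {c, d, g, i}. A clique must lie in a single bag of any decomposition, so no decomposition can have width below 3. Combining the bounds, tw(G) = 3.

Treewidth 3.
One such decomposition:
Bags: B1 = {a, c, d, i}  B2 = {a, b, c, i}  B3 = {c, d, f, i}  B4 = {b, c, e, i}  B5 = {a, c, h, i}  B6 = {c, d, g, i}  B7 = {b, c, i, j}
Tree: B1–B2, B1–B3, B2–B4, B2–B5, B1–B6, B2–B7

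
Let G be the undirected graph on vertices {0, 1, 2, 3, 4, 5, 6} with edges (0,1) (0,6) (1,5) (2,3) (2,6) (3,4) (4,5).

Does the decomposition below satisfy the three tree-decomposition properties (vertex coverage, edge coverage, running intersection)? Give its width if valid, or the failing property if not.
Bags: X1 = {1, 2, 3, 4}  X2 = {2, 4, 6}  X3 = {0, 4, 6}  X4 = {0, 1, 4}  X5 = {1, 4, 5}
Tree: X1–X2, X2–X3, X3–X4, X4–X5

No — bags containing vertex 1 are not connected in the tree.

A tree decomposition must satisfy three properties: every vertex lies in some bag; for every edge, both endpoints lie together in some bag; and for every vertex, the bags containing it form a connected subtree. Here bags containing vertex 1 are not connected in the tree, so the decomposition is invalid.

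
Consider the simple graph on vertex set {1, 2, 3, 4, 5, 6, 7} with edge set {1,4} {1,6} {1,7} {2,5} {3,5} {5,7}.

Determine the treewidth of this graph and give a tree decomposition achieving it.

Treewidth 1.
One optimal decomposition is:
Bags: B1 = {1, 7}  B2 = {5, 7}  B3 = {1, 6}  B4 = {1, 4}  B5 = {2, 5}  B6 = {3, 5}
Tree: B1–B2, B1–B3, B3–B4, B2–B5, B2–B6

Each bag holds 2 vertices, so the decomposition has width 1, which upper-bounds the treewidth. Any graph with an edge has treewidth ≥ 1, and G has the edge 1–7. Therefore the treewidth is 1.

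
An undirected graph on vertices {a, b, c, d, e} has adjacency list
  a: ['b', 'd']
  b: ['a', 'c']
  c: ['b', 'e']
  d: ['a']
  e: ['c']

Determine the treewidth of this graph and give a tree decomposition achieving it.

Treewidth 1.
One optimal decomposition is:
Bags: B1 = {b, c}  B2 = {a, b}  B3 = {c, e}  B4 = {a, d}
Tree: B1–B2, B1–B3, B2–B4

Every bag has size at most 2, so the width is 2 − 1 = 1 and tw(G) ≤ 1. Since G has at least one edge (e.g. b–c), it is not an edgeless graph, so tw(G) ≥ 1. Therefore the treewidth is 1.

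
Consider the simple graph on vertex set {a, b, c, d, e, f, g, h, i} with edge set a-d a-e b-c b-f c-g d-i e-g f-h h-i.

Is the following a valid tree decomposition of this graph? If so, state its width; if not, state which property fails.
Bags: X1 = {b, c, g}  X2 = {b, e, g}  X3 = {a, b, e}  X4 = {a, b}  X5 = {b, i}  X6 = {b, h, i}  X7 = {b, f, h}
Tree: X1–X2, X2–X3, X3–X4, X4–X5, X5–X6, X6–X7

A tree decomposition must satisfy three properties: every vertex lies in some bag; for every edge, both endpoints lie together in some bag; and for every vertex, the bags containing it form a connected subtree. Here vertex d appears in no bag, so the decomposition is invalid.

No — vertex d appears in no bag.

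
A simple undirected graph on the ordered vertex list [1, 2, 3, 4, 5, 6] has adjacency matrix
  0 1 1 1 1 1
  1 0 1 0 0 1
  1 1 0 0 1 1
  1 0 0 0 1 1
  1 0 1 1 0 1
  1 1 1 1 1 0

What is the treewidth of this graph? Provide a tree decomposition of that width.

Treewidth 3.
One such decomposition:
Bags: B1 = {1, 2, 3, 6}  B2 = {1, 3, 5, 6}  B3 = {1, 4, 5, 6}
Tree: B1–B2, B2–B3

Every bag has size at most 4, so the width is 4 − 1 = 3 and tw(G) ≤ 3. For the lower bound, the 4 vertices {1, 2, 3, 6} are pairwise adjacent, and any tree decomposition puts a clique entirely inside one bag — forcing width ≥ 3. The upper and lower bounds meet at 3, so that is the treewidth.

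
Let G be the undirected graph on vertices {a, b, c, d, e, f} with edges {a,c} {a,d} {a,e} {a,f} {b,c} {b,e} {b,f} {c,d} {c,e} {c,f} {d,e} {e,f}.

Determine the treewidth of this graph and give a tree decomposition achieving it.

Every bag has size at most 4, so the width is 4 − 1 = 3 and tw(G) ≤ 3. On the other hand G contains the 4-clique {a, c, d, e}. A clique must lie in a single bag of any decomposition, so no decomposition can have width below 3. The upper and lower bounds meet at 3, so that is the treewidth.

Treewidth 3.
One optimal decomposition is:
Bags: B1 = {a, c, e, f}  B2 = {b, c, e, f}  B3 = {a, c, d, e}
Tree: B1–B2, B1–B3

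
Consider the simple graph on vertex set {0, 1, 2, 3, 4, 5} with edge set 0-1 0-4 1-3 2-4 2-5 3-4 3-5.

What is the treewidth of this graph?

A width-2 tree decomposition is:
Bags: B1 = {2, 4, 5}  B2 = {3, 4, 5}  B3 = {0, 3, 4}  B4 = {0, 1, 3}
Tree: B1–B2, B2–B3, B3–B4
Each bag holds 3 vertices, so the decomposition has width 2, which upper-bounds the treewidth. Since 2–5–3–4–2 is a cycle in G, G is not acyclic. Forests are exactly the graphs of treewidth ≤ 1, so tw(G) ≥ 2. Combining the bounds, tw(G) = 2.

2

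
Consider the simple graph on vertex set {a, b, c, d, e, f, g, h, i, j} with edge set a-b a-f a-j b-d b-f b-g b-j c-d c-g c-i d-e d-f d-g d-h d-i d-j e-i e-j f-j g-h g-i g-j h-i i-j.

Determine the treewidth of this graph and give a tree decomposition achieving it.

The largest bag has 4 vertices, giving width 3; this decomposition certifies tw(G) ≤ 3. Conversely, {b, d, g, j} is a clique of size 4, and the vertices of any clique must share a bag in every tree decomposition; so some bag has ≥ 4 vertices and tw(G) ≥ 3. Therefore the treewidth is 3.

Treewidth 3.
One optimal decomposition is:
Bags: B1 = {c, d, g, i}  B2 = {d, g, i, j}  B3 = {d, g, h, i}  B4 = {d, e, i, j}  B5 = {b, d, g, j}  B6 = {b, d, f, j}  B7 = {a, b, f, j}
Tree: B1–B2, B1–B3, B2–B4, B2–B5, B5–B6, B6–B7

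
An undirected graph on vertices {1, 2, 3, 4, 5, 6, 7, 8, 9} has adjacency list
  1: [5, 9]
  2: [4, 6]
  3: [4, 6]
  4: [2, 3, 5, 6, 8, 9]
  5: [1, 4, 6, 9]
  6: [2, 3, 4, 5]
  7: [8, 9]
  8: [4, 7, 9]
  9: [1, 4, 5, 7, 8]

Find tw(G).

A width-2 tree decomposition is:
Bags: B1 = {4, 5, 9}  B2 = {1, 5, 9}  B3 = {4, 5, 6}  B4 = {4, 8, 9}  B5 = {3, 4, 6}  B6 = {2, 4, 6}  B7 = {7, 8, 9}
Tree: B1–B2, B1–B3, B1–B4, B3–B5, B3–B6, B4–B7
Every bag has size at most 3, so the width is 3 − 1 = 2 and tw(G) ≤ 2. On the other hand G contains the 3-clique {1, 5, 9}. A clique must lie in a single bag of any decomposition, so no decomposition can have width below 2. The upper and lower bounds meet at 2, so that is the treewidth.

2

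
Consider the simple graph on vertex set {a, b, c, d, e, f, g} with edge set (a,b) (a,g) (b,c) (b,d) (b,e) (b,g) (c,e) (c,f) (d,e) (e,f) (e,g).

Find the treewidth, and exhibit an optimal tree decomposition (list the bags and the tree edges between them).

Each bag holds 3 vertices, so the decomposition has width 2, which upper-bounds the treewidth. Conversely, {c, e, f} is a clique of size 3, and the vertices of any clique must share a bag in every tree decomposition; so some bag has ≥ 3 vertices and tw(G) ≥ 2. The upper and lower bounds meet at 2, so that is the treewidth.

Treewidth 2.
Bags: B1 = {a, b, g}  B2 = {b, e, g}  B3 = {b, d, e}  B4 = {b, c, e}  B5 = {c, e, f}
Tree: B1–B2, B2–B3, B2–B4, B4–B5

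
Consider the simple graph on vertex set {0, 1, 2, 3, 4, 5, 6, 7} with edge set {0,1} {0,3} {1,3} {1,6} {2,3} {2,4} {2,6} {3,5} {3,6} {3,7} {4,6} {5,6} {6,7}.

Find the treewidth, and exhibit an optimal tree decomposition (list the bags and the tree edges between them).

Every bag has size at most 3, so the width is 3 − 1 = 2 and tw(G) ≤ 2. Conversely, {0, 1, 3} is a clique of size 3, and the vertices of any clique must share a bag in every tree decomposition; so some bag has ≥ 3 vertices and tw(G) ≥ 2. Hence tw(G) = 2 exactly.

Treewidth 2.
Bags: B1 = {1, 3, 6}  B2 = {0, 1, 3}  B3 = {2, 3, 6}  B4 = {3, 6, 7}  B5 = {3, 5, 6}  B6 = {2, 4, 6}
Tree: B1–B2, B1–B3, B1–B4, B1–B5, B3–B6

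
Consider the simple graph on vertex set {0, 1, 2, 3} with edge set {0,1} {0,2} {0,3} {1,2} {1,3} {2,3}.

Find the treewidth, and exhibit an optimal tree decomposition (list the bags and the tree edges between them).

With just one bag of size 4, the width is 4 − 1 = 3, so tw(G) ≤ 3. On the other hand G contains the 4-clique {0, 1, 2, 3}. A clique must lie in a single bag of any decomposition, so no decomposition can have width below 3. Combining the bounds, tw(G) = 3.

Treewidth 3.
One optimal decomposition is:
Bags: B1 = {0, 1, 2, 3}
Tree: (single bag)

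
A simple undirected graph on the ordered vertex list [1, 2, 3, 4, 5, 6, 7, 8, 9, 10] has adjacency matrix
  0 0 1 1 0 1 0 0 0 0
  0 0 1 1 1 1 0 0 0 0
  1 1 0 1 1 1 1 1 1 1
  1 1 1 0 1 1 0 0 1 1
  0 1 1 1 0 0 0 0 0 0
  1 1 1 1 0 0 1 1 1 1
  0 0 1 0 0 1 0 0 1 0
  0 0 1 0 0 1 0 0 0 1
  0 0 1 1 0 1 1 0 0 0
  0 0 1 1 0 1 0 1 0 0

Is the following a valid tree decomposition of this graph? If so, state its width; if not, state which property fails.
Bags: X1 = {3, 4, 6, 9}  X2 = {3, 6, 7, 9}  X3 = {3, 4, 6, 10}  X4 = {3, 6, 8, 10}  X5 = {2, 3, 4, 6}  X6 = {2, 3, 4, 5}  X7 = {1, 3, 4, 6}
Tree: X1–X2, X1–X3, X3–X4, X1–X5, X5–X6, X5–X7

Yes; width 3.

Vertex coverage: the bags together contain {1, 2, 3, 4, 5, 6, 7, 8, 9, 10}, the full vertex set. Edge coverage: each edge of G has both endpoints in at least one bag. Running intersection: for every vertex, the bags containing it form a connected subtree. All three properties hold, so this is a valid tree decomposition of width max|bag| − 1 = 3, and hence tw(G) ≤ 3.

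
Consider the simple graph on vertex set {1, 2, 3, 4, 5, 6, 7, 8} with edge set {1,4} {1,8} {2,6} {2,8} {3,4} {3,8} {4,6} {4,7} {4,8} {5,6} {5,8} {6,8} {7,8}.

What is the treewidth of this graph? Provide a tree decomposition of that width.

The largest bag has 3 vertices, giving width 2; this decomposition certifies tw(G) ≤ 2. Conversely, {2, 6, 8} is a clique of size 3, and the vertices of any clique must share a bag in every tree decomposition; so some bag has ≥ 3 vertices and tw(G) ≥ 2. The upper and lower bounds meet at 2, so that is the treewidth.

Treewidth 2.
Bags: B1 = {4, 7, 8}  B2 = {1, 4, 8}  B3 = {3, 4, 8}  B4 = {4, 6, 8}  B5 = {2, 6, 8}  B6 = {5, 6, 8}
Tree: B1–B2, B2–B3, B1–B4, B4–B5, B5–B6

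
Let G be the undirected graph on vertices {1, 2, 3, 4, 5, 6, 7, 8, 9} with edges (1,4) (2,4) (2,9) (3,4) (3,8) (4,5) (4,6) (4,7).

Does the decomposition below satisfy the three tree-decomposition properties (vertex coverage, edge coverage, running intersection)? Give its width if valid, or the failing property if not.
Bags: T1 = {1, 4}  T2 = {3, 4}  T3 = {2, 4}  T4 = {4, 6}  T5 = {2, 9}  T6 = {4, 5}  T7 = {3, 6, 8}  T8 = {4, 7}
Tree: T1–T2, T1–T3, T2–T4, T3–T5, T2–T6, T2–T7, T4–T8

No — bags containing vertex 6 are not connected in the tree.

A tree decomposition must satisfy three properties: every vertex lies in some bag; for every edge, both endpoints lie together in some bag; and for every vertex, the bags containing it form a connected subtree. Here bags containing vertex 6 are not connected in the tree, so the decomposition is invalid.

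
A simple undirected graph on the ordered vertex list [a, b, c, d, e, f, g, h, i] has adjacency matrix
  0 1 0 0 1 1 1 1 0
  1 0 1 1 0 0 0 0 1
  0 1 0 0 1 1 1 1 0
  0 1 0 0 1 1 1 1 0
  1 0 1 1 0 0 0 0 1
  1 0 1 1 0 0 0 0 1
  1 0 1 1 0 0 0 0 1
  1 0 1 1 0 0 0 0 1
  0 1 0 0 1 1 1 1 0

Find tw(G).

A width-4 tree decomposition is:
Bags: B1 = {a, c, d, e, i}  B2 = {a, c, d, g, i}  B3 = {a, b, c, d, i}  B4 = {a, c, d, f, i}  B5 = {a, c, d, h, i}
Tree: B1–B2, B2–B3, B3–B4, B4–B5
Every bag has size at most 5, so the width is 5 − 1 = 4 and tw(G) ≤ 4. For the lower bound: the 5 vertex sets {e,i}, {c,g}, {b,d}, {a}, {f} are disjoint, each induces a connected subgraph, and every pair is joined by at least one edge of G. Contracting each set to a single vertex therefore yields K_{5} as a minor, and since treewidth is minor-monotone, tw(G) ≥ tw(K_{5}) = 4. Combining the bounds, tw(G) = 4.

4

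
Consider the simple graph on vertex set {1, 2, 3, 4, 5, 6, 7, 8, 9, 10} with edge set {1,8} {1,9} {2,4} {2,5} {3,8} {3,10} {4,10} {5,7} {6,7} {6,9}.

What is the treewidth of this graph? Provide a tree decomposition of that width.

Treewidth 2.
Bags: B1 = {2, 4, 5}  B2 = {4, 5, 7}  B3 = {4, 6, 7}  B4 = {4, 6, 9}  B5 = {1, 4, 9}  B6 = {1, 4, 8}  B7 = {3, 4, 8}  B8 = {3, 4, 10}
Tree: B1–B2, B2–B3, B3–B4, B4–B5, B5–B6, B6–B7, B7–B8

Each bag holds 3 vertices, so the decomposition has width 2, which upper-bounds the treewidth. For the lower bound, G contains the cycle 4–2–5–7–6–9–1–8–3–10–4, so G is not a forest; only forests have treewidth ≤ 1, hence tw(G) ≥ 2. Therefore the treewidth is 2.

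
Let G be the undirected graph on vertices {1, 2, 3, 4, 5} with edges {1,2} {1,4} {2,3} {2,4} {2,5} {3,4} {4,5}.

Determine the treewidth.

2

A width-2 tree decomposition is:
Bags: B1 = {1, 2, 4}  B2 = {2, 3, 4}  B3 = {2, 4, 5}
Tree: B1–B2, B1–B3
Every bag has size at most 3, so the width is 3 − 1 = 2 and tw(G) ≤ 2. On the other hand G contains the 3-clique {1, 2, 4}. A clique must lie in a single bag of any decomposition, so no decomposition can have width below 2. Combining the bounds, tw(G) = 2.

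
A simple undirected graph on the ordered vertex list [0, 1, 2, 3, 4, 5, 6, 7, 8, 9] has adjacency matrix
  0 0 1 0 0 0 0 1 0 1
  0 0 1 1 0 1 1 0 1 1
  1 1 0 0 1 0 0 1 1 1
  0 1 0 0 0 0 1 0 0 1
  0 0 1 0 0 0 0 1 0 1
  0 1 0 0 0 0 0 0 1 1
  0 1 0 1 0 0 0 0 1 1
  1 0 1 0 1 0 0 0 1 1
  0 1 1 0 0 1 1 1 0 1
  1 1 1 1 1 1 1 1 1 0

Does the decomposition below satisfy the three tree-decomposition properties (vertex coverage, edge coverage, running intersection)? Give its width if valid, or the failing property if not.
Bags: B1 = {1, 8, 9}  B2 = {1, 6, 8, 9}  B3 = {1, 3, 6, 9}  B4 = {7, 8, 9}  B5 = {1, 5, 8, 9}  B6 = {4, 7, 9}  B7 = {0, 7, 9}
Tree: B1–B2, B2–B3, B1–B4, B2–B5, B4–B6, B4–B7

A tree decomposition must satisfy three properties: every vertex lies in some bag; for every edge, both endpoints lie together in some bag; and for every vertex, the bags containing it form a connected subtree. Here vertex 2 appears in no bag, so the decomposition is invalid.

No — vertex 2 appears in no bag.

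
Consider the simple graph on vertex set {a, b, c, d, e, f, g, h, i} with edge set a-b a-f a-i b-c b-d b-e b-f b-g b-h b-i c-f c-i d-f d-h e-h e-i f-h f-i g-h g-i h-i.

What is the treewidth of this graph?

3

A width-3 tree decomposition is:
Bags: B1 = {b, f, h, i}  B2 = {b, g, h, i}  B3 = {b, c, f, i}  B4 = {a, b, f, i}  B5 = {b, d, f, h}  B6 = {b, e, h, i}
Tree: B1–B2, B1–B3, B3–B4, B1–B5, B1–B6
Each bag holds 4 vertices, so the decomposition has width 3, which upper-bounds the treewidth. Conversely, {b, d, f, h} is a clique of size 4, and the vertices of any clique must share a bag in every tree decomposition; so some bag has ≥ 4 vertices and tw(G) ≥ 3. Hence tw(G) = 3 exactly.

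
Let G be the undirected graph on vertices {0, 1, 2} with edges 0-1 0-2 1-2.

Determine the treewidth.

2

A width-2 tree decomposition is:
Bags: B1 = {0, 1, 2}
Tree: (single bag)
A single bag containing all 3 vertices is trivially a valid decomposition of width 2. On the other hand G contains the 3-clique {0, 1, 2}. A clique must lie in a single bag of any decomposition, so no decomposition can have width below 2. Therefore the treewidth is 2.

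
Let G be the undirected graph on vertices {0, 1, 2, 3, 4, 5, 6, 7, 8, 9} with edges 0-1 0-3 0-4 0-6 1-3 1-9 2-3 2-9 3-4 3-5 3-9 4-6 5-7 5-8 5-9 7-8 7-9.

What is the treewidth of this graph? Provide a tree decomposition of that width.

Each bag holds 3 vertices, so the decomposition has width 2, which upper-bounds the treewidth. Conversely, {5, 7, 8} is a clique of size 3, and the vertices of any clique must share a bag in every tree decomposition; so some bag has ≥ 3 vertices and tw(G) ≥ 2. Hence tw(G) = 2 exactly.

Treewidth 2.
Bags: B1 = {1, 3, 9}  B2 = {3, 5, 9}  B3 = {2, 3, 9}  B4 = {0, 1, 3}  B5 = {5, 7, 9}  B6 = {0, 3, 4}  B7 = {5, 7, 8}  B8 = {0, 4, 6}
Tree: B1–B2, B2–B3, B1–B4, B2–B5, B4–B6, B5–B7, B6–B8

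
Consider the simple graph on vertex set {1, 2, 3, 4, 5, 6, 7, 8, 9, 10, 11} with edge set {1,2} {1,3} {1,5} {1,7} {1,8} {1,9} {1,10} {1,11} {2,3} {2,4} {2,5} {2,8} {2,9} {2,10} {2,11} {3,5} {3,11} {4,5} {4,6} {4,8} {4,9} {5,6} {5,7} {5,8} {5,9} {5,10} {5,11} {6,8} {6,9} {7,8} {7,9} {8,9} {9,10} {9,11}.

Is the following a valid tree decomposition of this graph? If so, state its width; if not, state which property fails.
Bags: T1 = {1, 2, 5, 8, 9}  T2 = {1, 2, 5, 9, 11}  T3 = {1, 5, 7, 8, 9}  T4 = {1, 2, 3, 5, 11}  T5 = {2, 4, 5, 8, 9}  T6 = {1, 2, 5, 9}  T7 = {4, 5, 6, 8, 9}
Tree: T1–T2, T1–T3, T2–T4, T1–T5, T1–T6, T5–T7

A tree decomposition must satisfy three properties: every vertex lies in some bag; for every edge, both endpoints lie together in some bag; and for every vertex, the bags containing it form a connected subtree. Here vertex 10 appears in no bag, so the decomposition is invalid.

No — vertex 10 appears in no bag.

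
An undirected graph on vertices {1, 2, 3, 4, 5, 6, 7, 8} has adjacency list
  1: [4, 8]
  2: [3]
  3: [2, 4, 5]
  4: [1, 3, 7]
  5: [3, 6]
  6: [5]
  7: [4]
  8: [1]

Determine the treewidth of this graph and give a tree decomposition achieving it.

Each bag holds 2 vertices, so the decomposition has width 1, which upper-bounds the treewidth. Any graph with an edge has treewidth ≥ 1, and G has the edge 3–4. The upper and lower bounds meet at 1, so that is the treewidth.

Treewidth 1.
Bags: B1 = {3, 4}  B2 = {4, 7}  B3 = {3, 5}  B4 = {5, 6}  B5 = {1, 4}  B6 = {1, 8}  B7 = {2, 3}
Tree: B1–B2, B1–B3, B3–B4, B2–B5, B5–B6, B3–B7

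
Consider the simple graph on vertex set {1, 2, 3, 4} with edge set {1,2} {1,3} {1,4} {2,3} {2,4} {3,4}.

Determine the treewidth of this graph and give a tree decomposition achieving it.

Treewidth 3.
Bags: B1 = {1, 2, 3, 4}
Tree: (single bag)

With just one bag of size 4, the width is 4 − 1 = 3, so tw(G) ≤ 3. Conversely, {1, 2, 3, 4} is a clique of size 4, and the vertices of any clique must share a bag in every tree decomposition; so some bag has ≥ 4 vertices and tw(G) ≥ 3. Combining the bounds, tw(G) = 3.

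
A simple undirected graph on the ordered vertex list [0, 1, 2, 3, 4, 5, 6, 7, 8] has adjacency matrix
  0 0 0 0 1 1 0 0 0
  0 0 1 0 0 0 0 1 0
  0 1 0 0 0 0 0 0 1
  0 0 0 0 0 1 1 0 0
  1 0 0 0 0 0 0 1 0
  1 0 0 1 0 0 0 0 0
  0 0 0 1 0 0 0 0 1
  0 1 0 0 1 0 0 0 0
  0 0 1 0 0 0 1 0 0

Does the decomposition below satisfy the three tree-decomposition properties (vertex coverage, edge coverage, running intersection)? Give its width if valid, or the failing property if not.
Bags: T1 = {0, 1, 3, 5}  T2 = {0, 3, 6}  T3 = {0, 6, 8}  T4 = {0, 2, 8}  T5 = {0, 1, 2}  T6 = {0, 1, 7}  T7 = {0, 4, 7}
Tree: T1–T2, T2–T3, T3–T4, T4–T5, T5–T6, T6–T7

No — bags containing vertex 1 are not connected in the tree.

A tree decomposition must satisfy three properties: every vertex lies in some bag; for every edge, both endpoints lie together in some bag; and for every vertex, the bags containing it form a connected subtree. Here bags containing vertex 1 are not connected in the tree, so the decomposition is invalid.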